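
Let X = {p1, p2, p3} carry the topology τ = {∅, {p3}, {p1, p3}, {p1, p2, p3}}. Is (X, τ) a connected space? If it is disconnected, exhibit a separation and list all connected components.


(X, τ) is connected.

Find clopen sets (U ∈ τ with X ∖ U ∈ τ):
  U = ∅, X ∖ U = {p1, p2, p3} — both open, so U is clopen.
  U = {p1, p2, p3}, X ∖ U = ∅ — both open, so U is clopen.
Only trivial clopens (∅ and X) exist, so (X, τ) is connected.
Compute connected components by grouping points that agree on all clopens:
  component: {p1, p2, p3}


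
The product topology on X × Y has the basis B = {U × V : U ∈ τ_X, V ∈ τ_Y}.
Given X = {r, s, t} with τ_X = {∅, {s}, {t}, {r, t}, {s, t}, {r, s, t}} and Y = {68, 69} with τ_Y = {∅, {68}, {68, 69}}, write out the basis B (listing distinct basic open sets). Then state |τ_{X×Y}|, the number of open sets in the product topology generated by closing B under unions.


Basis B = {∅ × ∅, {s} × {68}, {t} × {68}, {r, t} × {68}, {s} × {68, 69}, {s, t} × {68}, {t} × {68, 69}, {r, s, t} × {68}, {r, t} × {68, 69}, {s, t} × {68, 69}, {r, s, t} × {68, 69}}; |τ_{X×Y}| = 18.

Enumerate products U × V with U ∈ τ_X, V ∈ τ_Y (deduplicated):
  ∅ × ∅ = {} (∅)
  {s} × {68} = {(s,68)}
  {t} × {68} = {(t,68)}
  {r, t} × {68} = {(r,68), (t,68)}
  {s} × {68, 69} = {(s,68), (s,69)}
  {s, t} × {68} = {(s,68), (t,68)}
  {t} × {68, 69} = {(t,68), (t,69)}
  {r, s, t} × {68} = {(r,68), (s,68), (t,68)}
  {r, t} × {68, 69} = {(r,68), (r,69), (t,68), (t,69)}
  {s, t} × {68, 69} = {(s,68), (s,69), (t,68), (t,69)}
  {r, s, t} × {68, 69} = {(r,68), (r,69), (s,68), (s,69), (t,68), (t,69)}
These 11 distinct sets form the basis B.
Close under arbitrary unions to get τ_{X×Y}; counting gives |τ_{X×Y}| = 18.


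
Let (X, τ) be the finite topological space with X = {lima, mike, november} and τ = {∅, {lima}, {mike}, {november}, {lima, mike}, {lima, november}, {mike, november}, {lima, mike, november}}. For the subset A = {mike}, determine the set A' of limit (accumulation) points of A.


A' = ∅

For each x ∈ X, list the open sets U ∈ τ with x ∈ U, then check whether U ∩ (A ∖ {x}) ≠ ∅ for every such U.
  x = lima: open {lima} ∋ x has {lima} ∩ (A ∖ {lima}) = ∅, so x is NOT a limit point.
  x = mike: open {mike} ∋ x has {mike} ∩ (A ∖ {mike}) = ∅, so x is NOT a limit point.
  x = november: open {november} ∋ x has {november} ∩ (A ∖ {november}) = ∅, so x is NOT a limit point.
Collecting: A' = ∅.


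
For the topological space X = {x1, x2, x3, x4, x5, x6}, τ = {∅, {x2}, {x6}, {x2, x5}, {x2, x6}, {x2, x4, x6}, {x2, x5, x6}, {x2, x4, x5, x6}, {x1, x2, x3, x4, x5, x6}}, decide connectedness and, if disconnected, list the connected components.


(X, τ) is connected.

Find clopen sets (U ∈ τ with X ∖ U ∈ τ):
  U = ∅, X ∖ U = {x1, x2, x3, x4, x5, x6} — both open, so U is clopen.
  U = {x1, x2, x3, x4, x5, x6}, X ∖ U = ∅ — both open, so U is clopen.
Only trivial clopens (∅ and X) exist, so (X, τ) is connected.
Compute connected components by grouping points that agree on all clopens:
  component: {x1, x2, x3, x4, x5, x6}


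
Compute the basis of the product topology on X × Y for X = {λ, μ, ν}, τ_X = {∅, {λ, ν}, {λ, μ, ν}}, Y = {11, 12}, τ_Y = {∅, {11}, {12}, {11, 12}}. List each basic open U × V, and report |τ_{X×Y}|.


Basis B = {∅ × ∅, {λ, ν} × {11}, {λ, ν} × {12}, {λ, μ, ν} × {11}, {λ, μ, ν} × {12}, {λ, ν} × {11, 12}, {λ, μ, ν} × {11, 12}}; |τ_{X×Y}| = 9.

Enumerate products U × V with U ∈ τ_X, V ∈ τ_Y (deduplicated):
  ∅ × ∅ = {} (∅)
  {λ, ν} × {11} = {(λ,11), (ν,11)}
  {λ, ν} × {12} = {(λ,12), (ν,12)}
  {λ, μ, ν} × {11} = {(λ,11), (μ,11), (ν,11)}
  {λ, μ, ν} × {12} = {(λ,12), (μ,12), (ν,12)}
  {λ, ν} × {11, 12} = {(λ,11), (λ,12), (ν,11), (ν,12)}
  {λ, μ, ν} × {11, 12} = {(λ,11), (λ,12), (μ,11), (μ,12), (ν,11), (ν,12)}
These 7 distinct sets form the basis B.
Close under arbitrary unions to get τ_{X×Y}; counting gives |τ_{X×Y}| = 9.


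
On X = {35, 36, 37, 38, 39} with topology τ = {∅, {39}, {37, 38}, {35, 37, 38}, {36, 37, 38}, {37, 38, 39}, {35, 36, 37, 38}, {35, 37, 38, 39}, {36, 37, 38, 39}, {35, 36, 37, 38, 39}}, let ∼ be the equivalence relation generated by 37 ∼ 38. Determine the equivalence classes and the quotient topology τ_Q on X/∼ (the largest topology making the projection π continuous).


X/∼ = {[35], [36], [37=38], [39]}; |τ_Q| = 10.

Equivalence classes: [35], [36], [37=38], [39].
Quotient map π: X → X/∼ sends 35 ↦ [35], 36 ↦ [36], 37 ↦ [37=38], 38 ↦ [37=38], 39 ↦ [39].
For each subset V ⊆ X/∼, compute π^{-1}(V) ⊆ X and check whether π^{-1}(V) ∈ τ. V is open in τ_Q iff π^{-1}(V) ∈ τ.
  V = {}: π^{-1}(V) = ∅ ∈ τ ✓.
  V = {[35]}: π^{-1}(V) = {35} ∉ τ ✗.
  V = {[36]}: π^{-1}(V) = {36} ∉ τ ✗.
  V = {[35], [36]}: π^{-1}(V) = {35, 36} ∉ τ ✗.
  V = {[37=38]}: π^{-1}(V) = {37, 38} ∈ τ ✓.
  V = {[35], [37=38]}: π^{-1}(V) = {35, 37, 38} ∈ τ ✓.
  V = {[36], [37=38]}: π^{-1}(V) = {36, 37, 38} ∈ τ ✓.
  V = {[35], [36], [37=38]}: π^{-1}(V) = {35, 36, 37, 38} ∈ τ ✓.
  V = {[39]}: π^{-1}(V) = {39} ∈ τ ✓.
  V = {[35], [39]}: π^{-1}(V) = {35, 39} ∉ τ ✗.
  V = {[36], [39]}: π^{-1}(V) = {36, 39} ∉ τ ✗.
  V = {[35], [36], [39]}: π^{-1}(V) = {35, 36, 39} ∉ τ ✗.
  V = {[37=38], [39]}: π^{-1}(V) = {37, 38, 39} ∈ τ ✓.
  V = {[35], [37=38], [39]}: π^{-1}(V) = {35, 37, 38, 39} ∈ τ ✓.
  V = {[36], [37=38], [39]}: π^{-1}(V) = {36, 37, 38, 39} ∈ τ ✓.
  V = {[35], [36], [37=38], [39]}: π^{-1}(V) = {35, 36, 37, 38, 39} ∈ τ ✓.
Open sets in the quotient: τ_Q = {{}, {[37=38]}, {[35], [37=38]}, {[36], [37=38]}, {[35], [36], [37=38]}, {[39]}, {[37=38], [39]}, {[35], [37=38], [39]}, {[36], [37=38], [39]}, {[35], [36], [37=38], [39]}} (10 elements).


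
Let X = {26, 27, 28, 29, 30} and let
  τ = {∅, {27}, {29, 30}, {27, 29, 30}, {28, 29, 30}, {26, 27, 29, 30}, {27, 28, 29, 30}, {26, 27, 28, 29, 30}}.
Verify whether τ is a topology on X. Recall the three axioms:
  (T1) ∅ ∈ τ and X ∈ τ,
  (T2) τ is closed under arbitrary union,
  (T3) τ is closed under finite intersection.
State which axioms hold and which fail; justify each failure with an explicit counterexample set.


τ IS a topology on X.

Axiom (T1): ∅ ∈ τ? Yes; X ∈ τ? Yes.
Axiom (T2/T3): check pairwise unions and intersections of members of τ.
All pairwise intersections and unions checked — each lies in τ. Therefore τ satisfies (T1), (T2), (T3): it IS a topology on X.


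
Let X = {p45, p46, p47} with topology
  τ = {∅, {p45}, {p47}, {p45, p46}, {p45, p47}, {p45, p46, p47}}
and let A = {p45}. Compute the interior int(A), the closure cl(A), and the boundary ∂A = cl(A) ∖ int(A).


int(A) = {p45}, cl(A) = {p45, p46}, ∂A = {p46}.

Closed sets in (X, τ) are complements of opens:
  closed(X, τ) = {∅, {p46}, {p47}, {p45, p46}, {p46, p47}, {p45, p46, p47}}.
int(A) = ⋃ {U ∈ τ : U ⊆ A}. Opens contained in A: ∅, {p45}.
Taking the union of these: int(A) = {p45}.
cl(A) = ⋂ {C closed : A ⊆ C}. Closed sets containing A: {p45, p46}, {p45, p46, p47}.
Intersecting these: cl(A) = {p45, p46}.
∂A = cl(A) ∖ int(A) = {p45, p46} ∖ {p45} = {p46}.


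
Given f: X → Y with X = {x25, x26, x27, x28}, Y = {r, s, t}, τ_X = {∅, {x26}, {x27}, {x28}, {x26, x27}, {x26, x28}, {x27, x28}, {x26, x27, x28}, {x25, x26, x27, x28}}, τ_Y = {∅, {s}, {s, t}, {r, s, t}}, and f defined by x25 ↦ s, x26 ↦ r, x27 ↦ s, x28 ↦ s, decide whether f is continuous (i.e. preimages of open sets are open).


f is NOT continuous.

Compute f^{-1}(U) for each U ∈ τ_Y:
  U = ∅: f^{-1}(U) = ∅ ∈ τ_X ✓.
  U = {s}: f^{-1}(U) = {x25, x27, x28} ∉ τ_X ✗.
  U = {s, t}: f^{-1}(U) = {x25, x27, x28} ∉ τ_X ✗.
  U = {r, s, t}: f^{-1}(U) = {x25, x26, x27, x28} ∈ τ_X ✓.
Found U = {s} with f^{-1}(U) = {x25, x27, x28} not in τ_X. Therefore f is NOT continuous.


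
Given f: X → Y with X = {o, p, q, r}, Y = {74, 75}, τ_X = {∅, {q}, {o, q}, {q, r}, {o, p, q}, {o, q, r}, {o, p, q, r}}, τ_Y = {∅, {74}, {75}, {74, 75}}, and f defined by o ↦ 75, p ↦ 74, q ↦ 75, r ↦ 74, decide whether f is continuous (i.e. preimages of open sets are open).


f is NOT continuous.

Compute f^{-1}(U) for each U ∈ τ_Y:
  U = ∅: f^{-1}(U) = ∅ ∈ τ_X ✓.
  U = {74}: f^{-1}(U) = {p, r} ∉ τ_X ✗.
  U = {75}: f^{-1}(U) = {o, q} ∈ τ_X ✓.
  U = {74, 75}: f^{-1}(U) = {o, p, q, r} ∈ τ_X ✓.
Found U = {74} with f^{-1}(U) = {p, r} not in τ_X. Therefore f is NOT continuous.


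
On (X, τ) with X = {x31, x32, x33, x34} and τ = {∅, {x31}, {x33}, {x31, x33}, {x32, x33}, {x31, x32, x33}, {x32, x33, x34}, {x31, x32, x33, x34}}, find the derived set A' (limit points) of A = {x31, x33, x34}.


A' = {x32, x34}

For each x ∈ X, list the open sets U ∈ τ with x ∈ U, then check whether U ∩ (A ∖ {x}) ≠ ∅ for every such U.
  x = x31: open {x31} ∋ x has {x31} ∩ (A ∖ {x31}) = ∅, so x is NOT a limit point.
  x = x32: opens ∋ x are {x32, x33}, {x31, x32, x33}, {x32, x33, x34}, {x31, x32, x33, x34}; each meets A ∖ {x32}, so x IS a limit point.
  x = x33: open {x33} ∋ x has {x33} ∩ (A ∖ {x33}) = ∅, so x is NOT a limit point.
  x = x34: opens ∋ x are {x32, x33, x34}, {x31, x32, x33, x34}; each meets A ∖ {x34}, so x IS a limit point.
Collecting: A' = {x32, x34}.


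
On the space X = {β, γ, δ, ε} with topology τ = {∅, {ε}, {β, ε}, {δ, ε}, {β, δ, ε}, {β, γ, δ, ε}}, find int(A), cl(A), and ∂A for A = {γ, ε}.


int(A) = {ε}, cl(A) = {β, γ, δ, ε}, ∂A = {β, γ, δ}.

Closed sets in (X, τ) are complements of opens:
  closed(X, τ) = {∅, {γ}, {β, γ}, {γ, δ}, {β, γ, δ}, {β, γ, δ, ε}}.
int(A) = ⋃ {U ∈ τ : U ⊆ A}. Opens contained in A: ∅, {ε}.
Taking the union of these: int(A) = {ε}.
cl(A) = ⋂ {C closed : A ⊆ C}. Closed sets containing A: {β, γ, δ, ε}.
Intersecting these: cl(A) = {β, γ, δ, ε}.
∂A = cl(A) ∖ int(A) = {β, γ, δ, ε} ∖ {ε} = {β, γ, δ}.


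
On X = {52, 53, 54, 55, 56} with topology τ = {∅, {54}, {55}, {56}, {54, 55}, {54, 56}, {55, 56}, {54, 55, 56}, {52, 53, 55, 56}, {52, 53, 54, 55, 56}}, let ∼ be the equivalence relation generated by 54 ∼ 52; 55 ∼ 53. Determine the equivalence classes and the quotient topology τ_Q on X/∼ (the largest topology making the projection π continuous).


X/∼ = {[52=54], [53=55], [56]}; |τ_Q| = 3.

Equivalence classes: [52=54], [53=55], [56].
Quotient map π: X → X/∼ sends 52 ↦ [52=54], 53 ↦ [53=55], 54 ↦ [52=54], 55 ↦ [53=55], 56 ↦ [56].
For each subset V ⊆ X/∼, compute π^{-1}(V) ⊆ X and check whether π^{-1}(V) ∈ τ. V is open in τ_Q iff π^{-1}(V) ∈ τ.
  V = {}: π^{-1}(V) = ∅ ∈ τ ✓.
  V = {[52=54]}: π^{-1}(V) = {52, 54} ∉ τ ✗.
  V = {[53=55]}: π^{-1}(V) = {53, 55} ∉ τ ✗.
  V = {[52=54], [53=55]}: π^{-1}(V) = {52, 53, 54, 55} ∉ τ ✗.
  V = {[56]}: π^{-1}(V) = {56} ∈ τ ✓.
  V = {[52=54], [56]}: π^{-1}(V) = {52, 54, 56} ∉ τ ✗.
  V = {[53=55], [56]}: π^{-1}(V) = {53, 55, 56} ∉ τ ✗.
  V = {[52=54], [53=55], [56]}: π^{-1}(V) = {52, 53, 54, 55, 56} ∈ τ ✓.
Open sets in the quotient: τ_Q = {{}, {[56]}, {[52=54], [53=55], [56]}} (3 elements).


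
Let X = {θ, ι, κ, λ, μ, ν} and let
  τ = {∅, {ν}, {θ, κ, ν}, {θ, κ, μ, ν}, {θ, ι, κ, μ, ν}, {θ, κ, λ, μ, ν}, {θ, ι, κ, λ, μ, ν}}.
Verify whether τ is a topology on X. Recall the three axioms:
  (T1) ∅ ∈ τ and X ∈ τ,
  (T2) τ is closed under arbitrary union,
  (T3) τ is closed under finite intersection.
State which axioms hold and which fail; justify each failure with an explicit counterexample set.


τ IS a topology on X.

Axiom (T1): ∅ ∈ τ? Yes; X ∈ τ? Yes.
Axiom (T2/T3): check pairwise unions and intersections of members of τ.
All pairwise intersections and unions checked — each lies in τ. Therefore τ satisfies (T1), (T2), (T3): it IS a topology on X.


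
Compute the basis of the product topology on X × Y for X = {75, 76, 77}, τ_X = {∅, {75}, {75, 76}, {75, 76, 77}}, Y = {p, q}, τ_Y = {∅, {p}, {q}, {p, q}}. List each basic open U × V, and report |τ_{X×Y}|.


Basis B = {∅ × ∅, {75} × {p}, {75} × {q}, {75} × {p, q}, {75, 76} × {p}, {75, 76} × {q}, {75, 76, 77} × {p}, {75, 76, 77} × {q}, {75, 76} × {p, q}, {75, 76, 77} × {p, q}}; |τ_{X×Y}| = 16.

Enumerate products U × V with U ∈ τ_X, V ∈ τ_Y (deduplicated):
  ∅ × ∅ = {} (∅)
  {75} × {p} = {(75,p)}
  {75} × {q} = {(75,q)}
  {75} × {p, q} = {(75,p), (75,q)}
  {75, 76} × {p} = {(75,p), (76,p)}
  {75, 76} × {q} = {(75,q), (76,q)}
  {75, 76, 77} × {p} = {(75,p), (76,p), (77,p)}
  {75, 76, 77} × {q} = {(75,q), (76,q), (77,q)}
  {75, 76} × {p, q} = {(75,p), (75,q), (76,p), (76,q)}
  {75, 76, 77} × {p, q} = {(75,p), (75,q), (76,p), (76,q), (77,p), (77,q)}
These 10 distinct sets form the basis B.
Close under arbitrary unions to get τ_{X×Y}; counting gives |τ_{X×Y}| = 16.


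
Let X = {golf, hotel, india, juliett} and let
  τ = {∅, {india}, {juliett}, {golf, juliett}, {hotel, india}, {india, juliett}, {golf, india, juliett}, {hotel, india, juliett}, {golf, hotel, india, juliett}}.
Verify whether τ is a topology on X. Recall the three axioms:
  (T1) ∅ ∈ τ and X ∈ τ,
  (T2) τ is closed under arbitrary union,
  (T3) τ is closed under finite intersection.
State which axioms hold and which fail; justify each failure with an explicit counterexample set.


τ IS a topology on X.

Axiom (T1): ∅ ∈ τ? Yes; X ∈ τ? Yes.
Axiom (T2/T3): check pairwise unions and intersections of members of τ.
All pairwise intersections and unions checked — each lies in τ. Therefore τ satisfies (T1), (T2), (T3): it IS a topology on X.


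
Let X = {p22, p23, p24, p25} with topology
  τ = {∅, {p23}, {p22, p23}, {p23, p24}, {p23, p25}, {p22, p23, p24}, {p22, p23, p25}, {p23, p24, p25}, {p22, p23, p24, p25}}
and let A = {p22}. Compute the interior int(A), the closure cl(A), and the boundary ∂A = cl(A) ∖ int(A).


int(A) = ∅, cl(A) = {p22}, ∂A = {p22}.

Closed sets in (X, τ) are complements of opens:
  closed(X, τ) = {∅, {p22}, {p24}, {p25}, {p22, p24}, {p22, p25}, {p24, p25}, {p22, p24, p25}, {p22, p23, p24, p25}}.
int(A) = ⋃ {U ∈ τ : U ⊆ A}. Opens contained in A: ∅.
Taking the union of these: int(A) = ∅.
cl(A) = ⋂ {C closed : A ⊆ C}. Closed sets containing A: {p22}, {p22, p24}, {p22, p25}, {p22, p24, p25}, {p22, p23, p24, p25}.
Intersecting these: cl(A) = {p22}.
∂A = cl(A) ∖ int(A) = {p22} ∖ ∅ = {p22}.


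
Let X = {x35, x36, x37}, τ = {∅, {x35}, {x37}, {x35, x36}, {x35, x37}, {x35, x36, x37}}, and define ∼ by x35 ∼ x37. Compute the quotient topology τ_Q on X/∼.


X/∼ = {[x35=x37], [x36]}; |τ_Q| = 3.

Equivalence classes: [x35=x37], [x36].
Quotient map π: X → X/∼ sends x35 ↦ [x35=x37], x36 ↦ [x36], x37 ↦ [x35=x37].
For each subset V ⊆ X/∼, compute π^{-1}(V) ⊆ X and check whether π^{-1}(V) ∈ τ. V is open in τ_Q iff π^{-1}(V) ∈ τ.
  V = {}: π^{-1}(V) = ∅ ∈ τ ✓.
  V = {[x35=x37]}: π^{-1}(V) = {x35, x37} ∈ τ ✓.
  V = {[x36]}: π^{-1}(V) = {x36} ∉ τ ✗.
  V = {[x35=x37], [x36]}: π^{-1}(V) = {x35, x36, x37} ∈ τ ✓.
Open sets in the quotient: τ_Q = {{}, {[x35=x37]}, {[x35=x37], [x36]}} (3 elements).


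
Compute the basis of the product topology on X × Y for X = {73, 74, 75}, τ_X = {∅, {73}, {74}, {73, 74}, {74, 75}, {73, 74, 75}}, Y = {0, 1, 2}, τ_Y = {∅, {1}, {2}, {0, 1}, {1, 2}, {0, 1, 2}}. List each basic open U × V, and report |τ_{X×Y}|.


Basis B = {∅ × ∅, {73} × {1}, {73} × {2}, {74} × {1}, {74} × {2}, {73} × {0, 1}, {73} × {1, 2}, {73, 74} × {1}, {73, 74} × {2}, {74} × {0, 1}, {74} × {1, 2}, {74, 75} × {1}, {74, 75} × {2}, {73} × {0, 1, 2}, {73, 74, 75} × {1}, {73, 74, 75} × {2}, {74} × {0, 1, 2}, {73, 74} × {0, 1}, {73, 74} × {1, 2}, {74, 75} × {0, 1}, {74, 75} × {1, 2}, {73, 74} × {0, 1, 2}, {73, 74, 75} × {0, 1}, {73, 74, 75} × {1, 2}, {74, 75} × {0, 1, 2}, {73, 74, 75} × {0, 1, 2}}; |τ_{X×Y}| = 108.

Enumerate products U × V with U ∈ τ_X, V ∈ τ_Y (deduplicated):
  ∅ × ∅ = {} (∅)
  {73} × {1} = {(73,1)}
  {73} × {2} = {(73,2)}
  {74} × {1} = {(74,1)}
  {74} × {2} = {(74,2)}
  {73} × {0, 1} = {(73,0), (73,1)}
  {73} × {1, 2} = {(73,1), (73,2)}
  {73, 74} × {1} = {(73,1), (74,1)}
  {73, 74} × {2} = {(73,2), (74,2)}
  {74} × {0, 1} = {(74,0), (74,1)}
  {74} × {1, 2} = {(74,1), (74,2)}
  {74, 75} × {1} = {(74,1), (75,1)}
  {74, 75} × {2} = {(74,2), (75,2)}
  {73} × {0, 1, 2} = {(73,0), (73,1), (73,2)}
  {73, 74, 75} × {1} = {(73,1), (74,1), (75,1)}
  {73, 74, 75} × {2} = {(73,2), (74,2), (75,2)}
  {74} × {0, 1, 2} = {(74,0), (74,1), (74,2)}
  {73, 74} × {0, 1} = {(73,0), (73,1), (74,0), (74,1)}
  {73, 74} × {1, 2} = {(73,1), (73,2), (74,1), (74,2)}
  {74, 75} × {0, 1} = {(74,0), (74,1), (75,0), (75,1)}
  {74, 75} × {1, 2} = {(74,1), (74,2), (75,1), (75,2)}
  {73, 74} × {0, 1, 2} = {(73,0), (73,1), (73,2), (74,0), (74,1), (74,2)}
  {73, 74, 75} × {0, 1} = {(73,0), (73,1), (74,0), (74,1), (75,0), (75,1)}
  {73, 74, 75} × {1, 2} = {(73,1), (73,2), (74,1), (74,2), (75,1), (75,2)}
  {74, 75} × {0, 1, 2} = {(74,0), (74,1), (74,2), (75,0), (75,1), (75,2)}
  {73, 74, 75} × {0, 1, 2} = {(73,0), (73,1), (73,2), (74,0), (74,1), (74,2), (75,0), (75,1), (75,2)}
These 26 distinct sets form the basis B.
Close under arbitrary unions to get τ_{X×Y}; counting gives |τ_{X×Y}| = 108.


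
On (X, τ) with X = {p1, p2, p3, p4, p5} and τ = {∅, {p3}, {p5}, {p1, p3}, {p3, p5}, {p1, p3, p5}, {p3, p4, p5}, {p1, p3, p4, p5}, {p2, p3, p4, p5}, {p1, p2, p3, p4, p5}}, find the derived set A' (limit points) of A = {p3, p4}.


A' = {p1, p2, p4}

For each x ∈ X, list the open sets U ∈ τ with x ∈ U, then check whether U ∩ (A ∖ {x}) ≠ ∅ for every such U.
  x = p1: opens ∋ x are {p1, p3}, {p1, p3, p5}, {p1, p3, p4, p5}, {p1, p2, p3, p4, p5}; each meets A ∖ {p1}, so x IS a limit point.
  x = p2: opens ∋ x are {p2, p3, p4, p5}, {p1, p2, p3, p4, p5}; each meets A ∖ {p2}, so x IS a limit point.
  x = p3: open {p3} ∋ x has {p3} ∩ (A ∖ {p3}) = ∅, so x is NOT a limit point.
  x = p4: opens ∋ x are {p3, p4, p5}, {p1, p3, p4, p5}, {p2, p3, p4, p5}, {p1, p2, p3, p4, p5}; each meets A ∖ {p4}, so x IS a limit point.
  x = p5: open {p5} ∋ x has {p5} ∩ (A ∖ {p5}) = ∅, so x is NOT a limit point.
Collecting: A' = {p1, p2, p4}.


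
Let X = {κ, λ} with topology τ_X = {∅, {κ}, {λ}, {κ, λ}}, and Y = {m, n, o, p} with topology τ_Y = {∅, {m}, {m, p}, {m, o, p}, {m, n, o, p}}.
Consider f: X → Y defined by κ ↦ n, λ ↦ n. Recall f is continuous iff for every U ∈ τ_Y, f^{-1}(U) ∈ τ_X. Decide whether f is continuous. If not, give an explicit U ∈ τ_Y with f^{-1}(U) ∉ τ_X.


f IS continuous.

Compute f^{-1}(U) for each U ∈ τ_Y:
  U = ∅: f^{-1}(U) = ∅ ∈ τ_X ✓.
  U = {m}: f^{-1}(U) = ∅ ∈ τ_X ✓.
  U = {m, p}: f^{-1}(U) = ∅ ∈ τ_X ✓.
  U = {m, o, p}: f^{-1}(U) = ∅ ∈ τ_X ✓.
  U = {m, n, o, p}: f^{-1}(U) = {κ, λ} ∈ τ_X ✓.
Every preimage lies in τ_X, so f IS continuous.


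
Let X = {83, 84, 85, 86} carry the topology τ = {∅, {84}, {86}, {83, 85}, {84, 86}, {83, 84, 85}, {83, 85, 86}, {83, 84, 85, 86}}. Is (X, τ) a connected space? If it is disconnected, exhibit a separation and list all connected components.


(X, τ) is disconnected; components = [{84}, {86}, {83, 85}].

Find clopen sets (U ∈ τ with X ∖ U ∈ τ):
  U = ∅, X ∖ U = {83, 84, 85, 86} — both open, so U is clopen.
  U = {84}, X ∖ U = {83, 85, 86} — both open, so U is clopen.
  U = {86}, X ∖ U = {83, 84, 85} — both open, so U is clopen.
  U = {83, 85}, X ∖ U = {84, 86} — both open, so U is clopen.
  U = {84, 86}, X ∖ U = {83, 85} — both open, so U is clopen.
  U = {83, 84, 85}, X ∖ U = {86} — both open, so U is clopen.
  U = {83, 85, 86}, X ∖ U = {84} — both open, so U is clopen.
  U = {83, 84, 85, 86}, X ∖ U = ∅ — both open, so U is clopen.
Nontrivial clopen(s) exist: e.g. {84, 86}. So (X, τ) is disconnected.
Compute connected components by grouping points that agree on all clopens:
  component: {84}
  component: {86}
  component: {83, 85}


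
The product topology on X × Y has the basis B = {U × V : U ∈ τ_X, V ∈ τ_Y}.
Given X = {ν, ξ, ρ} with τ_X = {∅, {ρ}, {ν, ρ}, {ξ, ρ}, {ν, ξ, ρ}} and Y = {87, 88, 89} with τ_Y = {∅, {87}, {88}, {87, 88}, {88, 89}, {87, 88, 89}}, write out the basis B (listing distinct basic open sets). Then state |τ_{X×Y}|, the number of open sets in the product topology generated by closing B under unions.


Basis B = {∅ × ∅, {ρ} × {87}, {ρ} × {88}, {ν, ρ} × {87}, {ν, ρ} × {88}, {ξ, ρ} × {87}, {ξ, ρ} × {88}, {ρ} × {87, 88}, {ρ} × {88, 89}, {ν, ξ, ρ} × {87}, {ν, ξ, ρ} × {88}, {ρ} × {87, 88, 89}, {ν, ρ} × {87, 88}, {ν, ρ} × {88, 89}, {ξ, ρ} × {87, 88}, {ξ, ρ} × {88, 89}, {ν, ρ} × {87, 88, 89}, {ν, ξ, ρ} × {87, 88}, {ν, ξ, ρ} × {88, 89}, {ξ, ρ} × {87, 88, 89}, {ν, ξ, ρ} × {87, 88, 89}}; |τ_{X×Y}| = 70.

Enumerate products U × V with U ∈ τ_X, V ∈ τ_Y (deduplicated):
  ∅ × ∅ = {} (∅)
  {ρ} × {87} = {(ρ,87)}
  {ρ} × {88} = {(ρ,88)}
  {ν, ρ} × {87} = {(ν,87), (ρ,87)}
  {ν, ρ} × {88} = {(ν,88), (ρ,88)}
  {ξ, ρ} × {87} = {(ξ,87), (ρ,87)}
  {ξ, ρ} × {88} = {(ξ,88), (ρ,88)}
  {ρ} × {87, 88} = {(ρ,87), (ρ,88)}
  {ρ} × {88, 89} = {(ρ,88), (ρ,89)}
  {ν, ξ, ρ} × {87} = {(ν,87), (ξ,87), (ρ,87)}
  {ν, ξ, ρ} × {88} = {(ν,88), (ξ,88), (ρ,88)}
  {ρ} × {87, 88, 89} = {(ρ,87), (ρ,88), (ρ,89)}
  {ν, ρ} × {87, 88} = {(ν,87), (ν,88), (ρ,87), (ρ,88)}
  {ν, ρ} × {88, 89} = {(ν,88), (ν,89), (ρ,88), (ρ,89)}
  {ξ, ρ} × {87, 88} = {(ξ,87), (ξ,88), (ρ,87), (ρ,88)}
  {ξ, ρ} × {88, 89} = {(ξ,88), (ξ,89), (ρ,88), (ρ,89)}
  {ν, ρ} × {87, 88, 89} = {(ν,87), (ν,88), (ν,89), (ρ,87), (ρ,88), (ρ,89)}
  {ν, ξ, ρ} × {87, 88} = {(ν,87), (ν,88), (ξ,87), (ξ,88), (ρ,87), (ρ,88)}
  {ν, ξ, ρ} × {88, 89} = {(ν,88), (ν,89), (ξ,88), (ξ,89), (ρ,88), (ρ,89)}
  {ξ, ρ} × {87, 88, 89} = {(ξ,87), (ξ,88), (ξ,89), (ρ,87), (ρ,88), (ρ,89)}
  {ν, ξ, ρ} × {87, 88, 89} = {(ν,87), (ν,88), (ν,89), (ξ,87), (ξ,88), (ξ,89), (ρ,87), (ρ,88), (ρ,89)}
These 21 distinct sets form the basis B.
Close under arbitrary unions to get τ_{X×Y}; counting gives |τ_{X×Y}| = 70.


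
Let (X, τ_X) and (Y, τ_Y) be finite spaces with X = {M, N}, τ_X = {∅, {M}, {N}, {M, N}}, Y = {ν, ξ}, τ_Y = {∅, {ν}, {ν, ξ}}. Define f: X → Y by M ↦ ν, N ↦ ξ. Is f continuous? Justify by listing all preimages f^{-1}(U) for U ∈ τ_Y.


f IS continuous.

Compute f^{-1}(U) for each U ∈ τ_Y:
  U = ∅: f^{-1}(U) = ∅ ∈ τ_X ✓.
  U = {ν}: f^{-1}(U) = {M} ∈ τ_X ✓.
  U = {ν, ξ}: f^{-1}(U) = {M, N} ∈ τ_X ✓.
Every preimage lies in τ_X, so f IS continuous.


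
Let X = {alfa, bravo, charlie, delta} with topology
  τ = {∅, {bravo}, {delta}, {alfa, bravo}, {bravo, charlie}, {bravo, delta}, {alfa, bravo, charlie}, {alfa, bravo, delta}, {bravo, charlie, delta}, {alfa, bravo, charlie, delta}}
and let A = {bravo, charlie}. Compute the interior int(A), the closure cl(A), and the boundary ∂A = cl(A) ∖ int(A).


int(A) = {bravo, charlie}, cl(A) = {alfa, bravo, charlie}, ∂A = {alfa}.

Closed sets in (X, τ) are complements of opens:
  closed(X, τ) = {∅, {alfa}, {charlie}, {delta}, {alfa, charlie}, {alfa, delta}, {charlie, delta}, {alfa, bravo, charlie}, {alfa, charlie, delta}, {alfa, bravo, charlie, delta}}.
int(A) = ⋃ {U ∈ τ : U ⊆ A}. Opens contained in A: ∅, {bravo}, {bravo, charlie}.
Taking the union of these: int(A) = {bravo, charlie}.
cl(A) = ⋂ {C closed : A ⊆ C}. Closed sets containing A: {alfa, bravo, charlie}, {alfa, bravo, charlie, delta}.
Intersecting these: cl(A) = {alfa, bravo, charlie}.
∂A = cl(A) ∖ int(A) = {alfa, bravo, charlie} ∖ {bravo, charlie} = {alfa}.


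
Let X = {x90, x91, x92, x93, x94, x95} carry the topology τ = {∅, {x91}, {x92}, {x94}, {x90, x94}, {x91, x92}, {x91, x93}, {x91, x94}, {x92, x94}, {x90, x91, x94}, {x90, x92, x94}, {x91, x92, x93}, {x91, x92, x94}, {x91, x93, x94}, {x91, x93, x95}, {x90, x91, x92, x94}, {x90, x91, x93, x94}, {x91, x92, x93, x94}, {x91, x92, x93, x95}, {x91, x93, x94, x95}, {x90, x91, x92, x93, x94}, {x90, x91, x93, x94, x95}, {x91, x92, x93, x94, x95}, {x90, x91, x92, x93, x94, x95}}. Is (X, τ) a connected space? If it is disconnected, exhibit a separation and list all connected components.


(X, τ) is disconnected; components = [{x92}, {x90, x94}, {x91, x93, x95}].

Find clopen sets (U ∈ τ with X ∖ U ∈ τ):
  U = ∅, X ∖ U = {x90, x91, x92, x93, x94, x95} — both open, so U is clopen.
  U = {x92}, X ∖ U = {x90, x91, x93, x94, x95} — both open, so U is clopen.
  U = {x90, x94}, X ∖ U = {x91, x92, x93, x95} — both open, so U is clopen.
  U = {x90, x92, x94}, X ∖ U = {x91, x93, x95} — both open, so U is clopen.
  U = {x91, x93, x95}, X ∖ U = {x90, x92, x94} — both open, so U is clopen.
  U = {x91, x92, x93, x95}, X ∖ U = {x90, x94} — both open, so U is clopen.
  U = {x90, x91, x93, x94, x95}, X ∖ U = {x92} — both open, so U is clopen.
  U = {x90, x91, x92, x93, x94, x95}, X ∖ U = ∅ — both open, so U is clopen.
Nontrivial clopen(s) exist: e.g. {x90, x92, x94}. So (X, τ) is disconnected.
Compute connected components by grouping points that agree on all clopens:
  component: {x92}
  component: {x90, x94}
  component: {x91, x93, x95}


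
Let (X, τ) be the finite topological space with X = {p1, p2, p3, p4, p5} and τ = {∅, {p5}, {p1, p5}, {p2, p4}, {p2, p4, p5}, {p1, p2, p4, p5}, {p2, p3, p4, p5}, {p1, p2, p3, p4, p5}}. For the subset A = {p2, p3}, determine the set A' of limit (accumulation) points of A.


A' = {p3, p4}

For each x ∈ X, list the open sets U ∈ τ with x ∈ U, then check whether U ∩ (A ∖ {x}) ≠ ∅ for every such U.
  x = p1: open {p1, p5} ∋ x has {p1, p5} ∩ (A ∖ {p1}) = ∅, so x is NOT a limit point.
  x = p2: open {p2, p4} ∋ x has {p2, p4} ∩ (A ∖ {p2}) = ∅, so x is NOT a limit point.
  x = p3: opens ∋ x are {p2, p3, p4, p5}, {p1, p2, p3, p4, p5}; each meets A ∖ {p3}, so x IS a limit point.
  x = p4: opens ∋ x are {p2, p4}, {p2, p4, p5}, {p1, p2, p4, p5}, {p2, p3, p4, p5}, {p1, p2, p3, p4, p5}; each meets A ∖ {p4}, so x IS a limit point.
  x = p5: open {p5} ∋ x has {p5} ∩ (A ∖ {p5}) = ∅, so x is NOT a limit point.
Collecting: A' = {p3, p4}.


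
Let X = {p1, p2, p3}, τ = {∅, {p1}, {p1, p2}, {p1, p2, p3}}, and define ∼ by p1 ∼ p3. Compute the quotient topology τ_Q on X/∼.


X/∼ = {[p1=p3], [p2]}; |τ_Q| = 2.

Equivalence classes: [p1=p3], [p2].
Quotient map π: X → X/∼ sends p1 ↦ [p1=p3], p2 ↦ [p2], p3 ↦ [p1=p3].
For each subset V ⊆ X/∼, compute π^{-1}(V) ⊆ X and check whether π^{-1}(V) ∈ τ. V is open in τ_Q iff π^{-1}(V) ∈ τ.
  V = {}: π^{-1}(V) = ∅ ∈ τ ✓.
  V = {[p1=p3]}: π^{-1}(V) = {p1, p3} ∉ τ ✗.
  V = {[p2]}: π^{-1}(V) = {p2} ∉ τ ✗.
  V = {[p1=p3], [p2]}: π^{-1}(V) = {p1, p2, p3} ∈ τ ✓.
Open sets in the quotient: τ_Q = {{}, {[p1=p3], [p2]}} (2 elements).


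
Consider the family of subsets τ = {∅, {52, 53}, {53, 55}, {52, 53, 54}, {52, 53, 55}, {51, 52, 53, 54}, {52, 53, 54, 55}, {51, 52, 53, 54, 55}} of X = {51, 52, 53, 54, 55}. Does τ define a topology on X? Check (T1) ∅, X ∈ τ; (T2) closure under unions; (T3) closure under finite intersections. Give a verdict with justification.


τ is NOT a topology on X.

Axiom (T1): ∅ ∈ τ? Yes; X ∈ τ? Yes.
Axiom (T2/T3): check pairwise unions and intersections of members of τ.
Counterexample for (T3): {52, 53} ∩ {53, 55} = {53} ∉ τ. Therefore τ is NOT a topology.


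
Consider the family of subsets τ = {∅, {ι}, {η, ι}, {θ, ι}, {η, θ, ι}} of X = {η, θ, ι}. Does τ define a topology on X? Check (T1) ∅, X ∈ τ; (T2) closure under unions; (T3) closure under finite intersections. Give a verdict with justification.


τ IS a topology on X.

Axiom (T1): ∅ ∈ τ? Yes; X ∈ τ? Yes.
Axiom (T2/T3): check pairwise unions and intersections of members of τ.
All pairwise intersections and unions checked — each lies in τ. Therefore τ satisfies (T1), (T2), (T3): it IS a topology on X.


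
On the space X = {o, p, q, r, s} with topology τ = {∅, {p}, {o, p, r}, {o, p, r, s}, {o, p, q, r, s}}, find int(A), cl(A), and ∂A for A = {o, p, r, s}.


int(A) = {o, p, r, s}, cl(A) = {o, p, q, r, s}, ∂A = {q}.

Closed sets in (X, τ) are complements of opens:
  closed(X, τ) = {∅, {q}, {q, s}, {o, q, r, s}, {o, p, q, r, s}}.
int(A) = ⋃ {U ∈ τ : U ⊆ A}. Opens contained in A: ∅, {p}, {o, p, r}, {o, p, r, s}.
Taking the union of these: int(A) = {o, p, r, s}.
cl(A) = ⋂ {C closed : A ⊆ C}. Closed sets containing A: {o, p, q, r, s}.
Intersecting these: cl(A) = {o, p, q, r, s}.
∂A = cl(A) ∖ int(A) = {o, p, q, r, s} ∖ {o, p, r, s} = {q}.


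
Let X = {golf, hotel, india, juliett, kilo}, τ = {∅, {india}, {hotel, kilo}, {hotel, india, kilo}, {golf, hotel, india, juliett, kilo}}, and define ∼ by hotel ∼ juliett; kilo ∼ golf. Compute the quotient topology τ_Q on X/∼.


X/∼ = {[golf=kilo], [hotel=juliett], [india]}; |τ_Q| = 3.

Equivalence classes: [golf=kilo], [hotel=juliett], [india].
Quotient map π: X → X/∼ sends golf ↦ [golf=kilo], hotel ↦ [hotel=juliett], india ↦ [india], juliett ↦ [hotel=juliett], kilo ↦ [golf=kilo].
For each subset V ⊆ X/∼, compute π^{-1}(V) ⊆ X and check whether π^{-1}(V) ∈ τ. V is open in τ_Q iff π^{-1}(V) ∈ τ.
  V = {}: π^{-1}(V) = ∅ ∈ τ ✓.
  V = {[golf=kilo]}: π^{-1}(V) = {golf, kilo} ∉ τ ✗.
  V = {[hotel=juliett]}: π^{-1}(V) = {hotel, juliett} ∉ τ ✗.
  V = {[golf=kilo], [hotel=juliett]}: π^{-1}(V) = {golf, hotel, juliett, kilo} ∉ τ ✗.
  V = {[india]}: π^{-1}(V) = {india} ∈ τ ✓.
  V = {[golf=kilo], [india]}: π^{-1}(V) = {golf, india, kilo} ∉ τ ✗.
  V = {[hotel=juliett], [india]}: π^{-1}(V) = {hotel, india, juliett} ∉ τ ✗.
  V = {[golf=kilo], [hotel=juliett], [india]}: π^{-1}(V) = {golf, hotel, india, juliett, kilo} ∈ τ ✓.
Open sets in the quotient: τ_Q = {{}, {[india]}, {[golf=kilo], [hotel=juliett], [india]}} (3 elements).


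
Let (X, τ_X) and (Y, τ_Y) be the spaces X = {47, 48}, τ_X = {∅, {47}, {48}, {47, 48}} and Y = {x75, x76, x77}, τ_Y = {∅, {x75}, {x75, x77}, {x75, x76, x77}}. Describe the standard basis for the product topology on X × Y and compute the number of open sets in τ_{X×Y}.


Basis B = {∅ × ∅, {47} × {x75}, {48} × {x75}, {47} × {x75, x77}, {47, 48} × {x75}, {48} × {x75, x77}, {47} × {x75, x76, x77}, {48} × {x75, x76, x77}, {47, 48} × {x75, x77}, {47, 48} × {x75, x76, x77}}; |τ_{X×Y}| = 16.

Enumerate products U × V with U ∈ τ_X, V ∈ τ_Y (deduplicated):
  ∅ × ∅ = {} (∅)
  {47} × {x75} = {(47,x75)}
  {48} × {x75} = {(48,x75)}
  {47} × {x75, x77} = {(47,x75), (47,x77)}
  {47, 48} × {x75} = {(47,x75), (48,x75)}
  {48} × {x75, x77} = {(48,x75), (48,x77)}
  {47} × {x75, x76, x77} = {(47,x75), (47,x76), (47,x77)}
  {48} × {x75, x76, x77} = {(48,x75), (48,x76), (48,x77)}
  {47, 48} × {x75, x77} = {(47,x75), (47,x77), (48,x75), (48,x77)}
  {47, 48} × {x75, x76, x77} = {(47,x75), (47,x76), (47,x77), (48,x75), (48,x76), (48,x77)}
These 10 distinct sets form the basis B.
Close under arbitrary unions to get τ_{X×Y}; counting gives |τ_{X×Y}| = 16.


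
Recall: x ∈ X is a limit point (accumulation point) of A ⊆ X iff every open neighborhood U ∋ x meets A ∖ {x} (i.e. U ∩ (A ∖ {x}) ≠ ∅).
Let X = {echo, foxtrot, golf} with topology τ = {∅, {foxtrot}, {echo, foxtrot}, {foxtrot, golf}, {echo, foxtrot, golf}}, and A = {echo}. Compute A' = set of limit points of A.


A' = ∅

For each x ∈ X, list the open sets U ∈ τ with x ∈ U, then check whether U ∩ (A ∖ {x}) ≠ ∅ for every such U.
  x = echo: open {echo, foxtrot} ∋ x has {echo, foxtrot} ∩ (A ∖ {echo}) = ∅, so x is NOT a limit point.
  x = foxtrot: open {foxtrot} ∋ x has {foxtrot} ∩ (A ∖ {foxtrot}) = ∅, so x is NOT a limit point.
  x = golf: open {foxtrot, golf} ∋ x has {foxtrot, golf} ∩ (A ∖ {golf}) = ∅, so x is NOT a limit point.
Collecting: A' = ∅.


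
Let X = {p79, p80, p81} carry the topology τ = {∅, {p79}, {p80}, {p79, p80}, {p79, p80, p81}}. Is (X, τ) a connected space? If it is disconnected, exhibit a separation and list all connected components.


(X, τ) is connected.

Find clopen sets (U ∈ τ with X ∖ U ∈ τ):
  U = ∅, X ∖ U = {p79, p80, p81} — both open, so U is clopen.
  U = {p79, p80, p81}, X ∖ U = ∅ — both open, so U is clopen.
Only trivial clopens (∅ and X) exist, so (X, τ) is connected.
Compute connected components by grouping points that agree on all clopens:
  component: {p79, p80, p81}


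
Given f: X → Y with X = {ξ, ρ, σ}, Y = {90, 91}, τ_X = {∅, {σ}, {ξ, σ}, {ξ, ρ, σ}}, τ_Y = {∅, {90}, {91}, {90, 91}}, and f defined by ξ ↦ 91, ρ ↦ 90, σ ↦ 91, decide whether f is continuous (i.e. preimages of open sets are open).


f is NOT continuous.

Compute f^{-1}(U) for each U ∈ τ_Y:
  U = ∅: f^{-1}(U) = ∅ ∈ τ_X ✓.
  U = {90}: f^{-1}(U) = {ρ} ∉ τ_X ✗.
  U = {91}: f^{-1}(U) = {ξ, σ} ∈ τ_X ✓.
  U = {90, 91}: f^{-1}(U) = {ξ, ρ, σ} ∈ τ_X ✓.
Found U = {90} with f^{-1}(U) = {ρ} not in τ_X. Therefore f is NOT continuous.


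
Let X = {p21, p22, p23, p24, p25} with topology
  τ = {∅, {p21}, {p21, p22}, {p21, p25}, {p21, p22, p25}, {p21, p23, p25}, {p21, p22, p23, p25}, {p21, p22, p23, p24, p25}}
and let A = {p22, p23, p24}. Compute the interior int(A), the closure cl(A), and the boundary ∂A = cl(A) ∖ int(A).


int(A) = ∅, cl(A) = {p22, p23, p24}, ∂A = {p22, p23, p24}.

Closed sets in (X, τ) are complements of opens:
  closed(X, τ) = {∅, {p24}, {p22, p24}, {p23, p24}, {p22, p23, p24}, {p23, p24, p25}, {p22, p23, p24, p25}, {p21, p22, p23, p24, p25}}.
int(A) = ⋃ {U ∈ τ : U ⊆ A}. Opens contained in A: ∅.
Taking the union of these: int(A) = ∅.
cl(A) = ⋂ {C closed : A ⊆ C}. Closed sets containing A: {p22, p23, p24}, {p22, p23, p24, p25}, {p21, p22, p23, p24, p25}.
Intersecting these: cl(A) = {p22, p23, p24}.
∂A = cl(A) ∖ int(A) = {p22, p23, p24} ∖ ∅ = {p22, p23, p24}.


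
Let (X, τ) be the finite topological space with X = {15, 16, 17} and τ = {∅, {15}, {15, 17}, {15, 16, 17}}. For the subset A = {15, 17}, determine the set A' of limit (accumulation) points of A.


A' = {16, 17}

For each x ∈ X, list the open sets U ∈ τ with x ∈ U, then check whether U ∩ (A ∖ {x}) ≠ ∅ for every such U.
  x = 15: open {15} ∋ x has {15} ∩ (A ∖ {15}) = ∅, so x is NOT a limit point.
  x = 16: opens ∋ x are {15, 16, 17}; each meets A ∖ {16}, so x IS a limit point.
  x = 17: opens ∋ x are {15, 17}, {15, 16, 17}; each meets A ∖ {17}, so x IS a limit point.
Collecting: A' = {16, 17}.


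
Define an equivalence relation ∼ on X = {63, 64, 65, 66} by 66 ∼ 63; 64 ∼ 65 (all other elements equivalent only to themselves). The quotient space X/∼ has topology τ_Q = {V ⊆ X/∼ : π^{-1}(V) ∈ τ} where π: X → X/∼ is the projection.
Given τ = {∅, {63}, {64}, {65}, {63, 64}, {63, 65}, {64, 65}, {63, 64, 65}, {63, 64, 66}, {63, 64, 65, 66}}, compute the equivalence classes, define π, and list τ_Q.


X/∼ = {[63=66], [64=65]}; |τ_Q| = 3.

Equivalence classes: [63=66], [64=65].
Quotient map π: X → X/∼ sends 63 ↦ [63=66], 64 ↦ [64=65], 65 ↦ [64=65], 66 ↦ [63=66].
For each subset V ⊆ X/∼, compute π^{-1}(V) ⊆ X and check whether π^{-1}(V) ∈ τ. V is open in τ_Q iff π^{-1}(V) ∈ τ.
  V = {}: π^{-1}(V) = ∅ ∈ τ ✓.
  V = {[63=66]}: π^{-1}(V) = {63, 66} ∉ τ ✗.
  V = {[64=65]}: π^{-1}(V) = {64, 65} ∈ τ ✓.
  V = {[63=66], [64=65]}: π^{-1}(V) = {63, 64, 65, 66} ∈ τ ✓.
Open sets in the quotient: τ_Q = {{}, {[64=65]}, {[63=66], [64=65]}} (3 elements).


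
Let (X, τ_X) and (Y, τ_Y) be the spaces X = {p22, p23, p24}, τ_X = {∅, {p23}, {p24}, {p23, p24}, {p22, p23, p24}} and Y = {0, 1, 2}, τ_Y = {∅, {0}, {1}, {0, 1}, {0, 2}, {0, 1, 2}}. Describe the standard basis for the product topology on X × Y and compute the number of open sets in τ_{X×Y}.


Basis B = {∅ × ∅, {p23} × {0}, {p23} × {1}, {p24} × {0}, {p24} × {1}, {p23} × {0, 1}, {p23} × {0, 2}, {p23, p24} × {0}, {p23, p24} × {1}, {p24} × {0, 1}, {p24} × {0, 2}, {p22, p23, p24} × {0}, {p22, p23, p24} × {1}, {p23} × {0, 1, 2}, {p24} × {0, 1, 2}, {p23, p24} × {0, 1}, {p23, p24} × {0, 2}, {p22, p23, p24} × {0, 1}, {p22, p23, p24} × {0, 2}, {p23, p24} × {0, 1, 2}, {p22, p23, p24} × {0, 1, 2}}; |τ_{X×Y}| = 70.

Enumerate products U × V with U ∈ τ_X, V ∈ τ_Y (deduplicated):
  ∅ × ∅ = {} (∅)
  {p23} × {0} = {(p23,0)}
  {p23} × {1} = {(p23,1)}
  {p24} × {0} = {(p24,0)}
  {p24} × {1} = {(p24,1)}
  {p23} × {0, 1} = {(p23,0), (p23,1)}
  {p23} × {0, 2} = {(p23,0), (p23,2)}
  {p23, p24} × {0} = {(p23,0), (p24,0)}
  {p23, p24} × {1} = {(p23,1), (p24,1)}
  {p24} × {0, 1} = {(p24,0), (p24,1)}
  {p24} × {0, 2} = {(p24,0), (p24,2)}
  {p22, p23, p24} × {0} = {(p22,0), (p23,0), (p24,0)}
  {p22, p23, p24} × {1} = {(p22,1), (p23,1), (p24,1)}
  {p23} × {0, 1, 2} = {(p23,0), (p23,1), (p23,2)}
  {p24} × {0, 1, 2} = {(p24,0), (p24,1), (p24,2)}
  {p23, p24} × {0, 1} = {(p23,0), (p23,1), (p24,0), (p24,1)}
  {p23, p24} × {0, 2} = {(p23,0), (p23,2), (p24,0), (p24,2)}
  {p22, p23, p24} × {0, 1} = {(p22,0), (p22,1), (p23,0), (p23,1), (p24,0), (p24,1)}
  {p22, p23, p24} × {0, 2} = {(p22,0), (p22,2), (p23,0), (p23,2), (p24,0), (p24,2)}
  {p23, p24} × {0, 1, 2} = {(p23,0), (p23,1), (p23,2), (p24,0), (p24,1), (p24,2)}
  {p22, p23, p24} × {0, 1, 2} = {(p22,0), (p22,1), (p22,2), (p23,0), (p23,1), (p23,2), (p24,0), (p24,1), (p24,2)}
These 21 distinct sets form the basis B.
Close under arbitrary unions to get τ_{X×Y}; counting gives |τ_{X×Y}| = 70.


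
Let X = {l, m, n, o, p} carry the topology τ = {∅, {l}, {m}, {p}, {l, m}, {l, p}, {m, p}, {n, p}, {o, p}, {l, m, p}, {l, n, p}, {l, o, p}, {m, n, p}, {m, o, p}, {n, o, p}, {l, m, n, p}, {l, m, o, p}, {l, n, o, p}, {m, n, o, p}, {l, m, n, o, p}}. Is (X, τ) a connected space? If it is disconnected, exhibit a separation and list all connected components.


(X, τ) is disconnected; components = [{l}, {m}, {n, o, p}].

Find clopen sets (U ∈ τ with X ∖ U ∈ τ):
  U = ∅, X ∖ U = {l, m, n, o, p} — both open, so U is clopen.
  U = {l}, X ∖ U = {m, n, o, p} — both open, so U is clopen.
  U = {m}, X ∖ U = {l, n, o, p} — both open, so U is clopen.
  U = {l, m}, X ∖ U = {n, o, p} — both open, so U is clopen.
  U = {n, o, p}, X ∖ U = {l, m} — both open, so U is clopen.
  U = {l, n, o, p}, X ∖ U = {m} — both open, so U is clopen.
  U = {m, n, o, p}, X ∖ U = {l} — both open, so U is clopen.
  U = {l, m, n, o, p}, X ∖ U = ∅ — both open, so U is clopen.
Nontrivial clopen(s) exist: e.g. {l}. So (X, τ) is disconnected.
Compute connected components by grouping points that agree on all clopens:
  component: {l}
  component: {m}
  component: {n, o, p}


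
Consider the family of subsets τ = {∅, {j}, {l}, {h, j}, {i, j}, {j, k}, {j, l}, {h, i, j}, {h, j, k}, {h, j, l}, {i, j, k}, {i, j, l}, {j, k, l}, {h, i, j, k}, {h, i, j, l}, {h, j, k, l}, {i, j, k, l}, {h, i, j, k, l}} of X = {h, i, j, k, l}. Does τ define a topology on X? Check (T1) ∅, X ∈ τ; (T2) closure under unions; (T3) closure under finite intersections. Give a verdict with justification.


τ IS a topology on X.

Axiom (T1): ∅ ∈ τ? Yes; X ∈ τ? Yes.
Axiom (T2/T3): check pairwise unions and intersections of members of τ.
All pairwise intersections and unions checked — each lies in τ. Therefore τ satisfies (T1), (T2), (T3): it IS a topology on X.
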